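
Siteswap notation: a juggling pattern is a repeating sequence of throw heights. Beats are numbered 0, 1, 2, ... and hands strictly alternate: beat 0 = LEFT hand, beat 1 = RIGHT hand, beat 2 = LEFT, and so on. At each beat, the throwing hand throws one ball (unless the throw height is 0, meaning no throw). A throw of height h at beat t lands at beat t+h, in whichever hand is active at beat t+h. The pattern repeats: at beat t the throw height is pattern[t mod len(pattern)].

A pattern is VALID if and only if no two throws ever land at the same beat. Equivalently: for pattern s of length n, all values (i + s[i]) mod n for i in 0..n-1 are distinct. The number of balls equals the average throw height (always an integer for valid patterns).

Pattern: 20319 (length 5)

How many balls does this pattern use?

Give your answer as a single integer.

Answer: 3

Derivation:
Pattern = [2, 0, 3, 1, 9], length n = 5
  position 0: throw height = 2, running sum = 2
  position 1: throw height = 0, running sum = 2
  position 2: throw height = 3, running sum = 5
  position 3: throw height = 1, running sum = 6
  position 4: throw height = 9, running sum = 15
Total sum = 15; balls = sum / n = 15 / 5 = 3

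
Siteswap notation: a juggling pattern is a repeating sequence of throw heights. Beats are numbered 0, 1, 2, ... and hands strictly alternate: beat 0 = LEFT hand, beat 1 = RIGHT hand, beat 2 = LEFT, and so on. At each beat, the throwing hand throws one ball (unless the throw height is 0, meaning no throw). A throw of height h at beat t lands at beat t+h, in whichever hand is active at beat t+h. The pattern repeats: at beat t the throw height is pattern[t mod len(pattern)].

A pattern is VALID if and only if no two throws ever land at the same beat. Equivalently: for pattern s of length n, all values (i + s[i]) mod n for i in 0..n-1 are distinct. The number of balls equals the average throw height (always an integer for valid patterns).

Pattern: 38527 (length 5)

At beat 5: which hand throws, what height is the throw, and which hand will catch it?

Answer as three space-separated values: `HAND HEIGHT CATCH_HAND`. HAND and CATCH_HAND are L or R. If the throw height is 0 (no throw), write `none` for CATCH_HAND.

Beat 5: 5 mod 2 = 1, so hand = R
Throw height = pattern[5 mod 5] = pattern[0] = 3
Lands at beat 5+3=8, 8 mod 2 = 0, so catch hand = L

Answer: R 3 L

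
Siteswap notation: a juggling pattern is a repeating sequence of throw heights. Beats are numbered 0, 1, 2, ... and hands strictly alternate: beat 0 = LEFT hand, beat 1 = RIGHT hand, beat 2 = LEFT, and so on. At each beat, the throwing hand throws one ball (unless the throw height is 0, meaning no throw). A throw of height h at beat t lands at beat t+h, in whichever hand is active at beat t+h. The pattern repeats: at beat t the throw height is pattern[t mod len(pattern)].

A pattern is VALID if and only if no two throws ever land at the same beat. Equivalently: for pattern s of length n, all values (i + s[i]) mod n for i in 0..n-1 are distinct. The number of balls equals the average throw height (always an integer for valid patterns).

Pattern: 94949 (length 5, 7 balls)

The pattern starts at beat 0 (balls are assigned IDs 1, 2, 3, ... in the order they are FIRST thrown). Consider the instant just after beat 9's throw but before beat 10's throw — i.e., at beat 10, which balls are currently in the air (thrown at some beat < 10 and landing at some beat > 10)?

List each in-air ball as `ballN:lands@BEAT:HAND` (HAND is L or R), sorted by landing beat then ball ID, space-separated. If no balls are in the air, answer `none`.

Answer: ball3:lands@11:R ball7:lands@12:L ball5:lands@13:R ball2:lands@14:L ball4:lands@16:L ball1:lands@18:L

Derivation:
Beat 0 (L): throw ball1 h=9 -> lands@9:R; in-air after throw: [b1@9:R]
Beat 1 (R): throw ball2 h=4 -> lands@5:R; in-air after throw: [b2@5:R b1@9:R]
Beat 2 (L): throw ball3 h=9 -> lands@11:R; in-air after throw: [b2@5:R b1@9:R b3@11:R]
Beat 3 (R): throw ball4 h=4 -> lands@7:R; in-air after throw: [b2@5:R b4@7:R b1@9:R b3@11:R]
Beat 4 (L): throw ball5 h=9 -> lands@13:R; in-air after throw: [b2@5:R b4@7:R b1@9:R b3@11:R b5@13:R]
Beat 5 (R): throw ball2 h=9 -> lands@14:L; in-air after throw: [b4@7:R b1@9:R b3@11:R b5@13:R b2@14:L]
Beat 6 (L): throw ball6 h=4 -> lands@10:L; in-air after throw: [b4@7:R b1@9:R b6@10:L b3@11:R b5@13:R b2@14:L]
Beat 7 (R): throw ball4 h=9 -> lands@16:L; in-air after throw: [b1@9:R b6@10:L b3@11:R b5@13:R b2@14:L b4@16:L]
Beat 8 (L): throw ball7 h=4 -> lands@12:L; in-air after throw: [b1@9:R b6@10:L b3@11:R b7@12:L b5@13:R b2@14:L b4@16:L]
Beat 9 (R): throw ball1 h=9 -> lands@18:L; in-air after throw: [b6@10:L b3@11:R b7@12:L b5@13:R b2@14:L b4@16:L b1@18:L]
Beat 10 (L): throw ball6 h=9 -> lands@19:R; in-air after throw: [b3@11:R b7@12:L b5@13:R b2@14:L b4@16:L b1@18:L b6@19:R]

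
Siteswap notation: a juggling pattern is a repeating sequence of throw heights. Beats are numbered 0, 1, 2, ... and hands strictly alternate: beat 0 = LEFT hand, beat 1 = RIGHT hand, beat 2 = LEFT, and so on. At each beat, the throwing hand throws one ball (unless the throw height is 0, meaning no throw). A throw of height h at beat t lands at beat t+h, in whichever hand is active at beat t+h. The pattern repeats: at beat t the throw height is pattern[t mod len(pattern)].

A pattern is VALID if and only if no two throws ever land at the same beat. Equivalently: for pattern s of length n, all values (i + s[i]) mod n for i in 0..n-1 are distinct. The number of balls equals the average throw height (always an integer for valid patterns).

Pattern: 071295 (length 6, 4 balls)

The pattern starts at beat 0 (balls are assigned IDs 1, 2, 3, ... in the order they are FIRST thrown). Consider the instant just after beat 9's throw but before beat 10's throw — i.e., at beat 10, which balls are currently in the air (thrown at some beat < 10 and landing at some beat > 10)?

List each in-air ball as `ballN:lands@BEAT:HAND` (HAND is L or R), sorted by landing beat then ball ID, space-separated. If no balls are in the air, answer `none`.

Answer: ball1:lands@11:R ball3:lands@13:R ball4:lands@14:L

Derivation:
Beat 1 (R): throw ball1 h=7 -> lands@8:L; in-air after throw: [b1@8:L]
Beat 2 (L): throw ball2 h=1 -> lands@3:R; in-air after throw: [b2@3:R b1@8:L]
Beat 3 (R): throw ball2 h=2 -> lands@5:R; in-air after throw: [b2@5:R b1@8:L]
Beat 4 (L): throw ball3 h=9 -> lands@13:R; in-air after throw: [b2@5:R b1@8:L b3@13:R]
Beat 5 (R): throw ball2 h=5 -> lands@10:L; in-air after throw: [b1@8:L b2@10:L b3@13:R]
Beat 7 (R): throw ball4 h=7 -> lands@14:L; in-air after throw: [b1@8:L b2@10:L b3@13:R b4@14:L]
Beat 8 (L): throw ball1 h=1 -> lands@9:R; in-air after throw: [b1@9:R b2@10:L b3@13:R b4@14:L]
Beat 9 (R): throw ball1 h=2 -> lands@11:R; in-air after throw: [b2@10:L b1@11:R b3@13:R b4@14:L]
Beat 10 (L): throw ball2 h=9 -> lands@19:R; in-air after throw: [b1@11:R b3@13:R b4@14:L b2@19:R]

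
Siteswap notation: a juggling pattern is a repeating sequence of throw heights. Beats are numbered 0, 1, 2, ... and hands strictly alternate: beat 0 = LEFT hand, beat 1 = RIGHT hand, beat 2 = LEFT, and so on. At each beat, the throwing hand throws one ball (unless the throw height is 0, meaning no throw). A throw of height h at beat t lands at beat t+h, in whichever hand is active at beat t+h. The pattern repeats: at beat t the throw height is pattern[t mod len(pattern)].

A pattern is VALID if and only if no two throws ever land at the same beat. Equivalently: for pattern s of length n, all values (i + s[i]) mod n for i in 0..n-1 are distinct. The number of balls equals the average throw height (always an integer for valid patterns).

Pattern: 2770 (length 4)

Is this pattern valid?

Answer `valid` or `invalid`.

i=0: (i + s[i]) mod n = (0 + 2) mod 4 = 2
i=1: (i + s[i]) mod n = (1 + 7) mod 4 = 0
i=2: (i + s[i]) mod n = (2 + 7) mod 4 = 1
i=3: (i + s[i]) mod n = (3 + 0) mod 4 = 3
Residues: [2, 0, 1, 3], distinct: True

Answer: valid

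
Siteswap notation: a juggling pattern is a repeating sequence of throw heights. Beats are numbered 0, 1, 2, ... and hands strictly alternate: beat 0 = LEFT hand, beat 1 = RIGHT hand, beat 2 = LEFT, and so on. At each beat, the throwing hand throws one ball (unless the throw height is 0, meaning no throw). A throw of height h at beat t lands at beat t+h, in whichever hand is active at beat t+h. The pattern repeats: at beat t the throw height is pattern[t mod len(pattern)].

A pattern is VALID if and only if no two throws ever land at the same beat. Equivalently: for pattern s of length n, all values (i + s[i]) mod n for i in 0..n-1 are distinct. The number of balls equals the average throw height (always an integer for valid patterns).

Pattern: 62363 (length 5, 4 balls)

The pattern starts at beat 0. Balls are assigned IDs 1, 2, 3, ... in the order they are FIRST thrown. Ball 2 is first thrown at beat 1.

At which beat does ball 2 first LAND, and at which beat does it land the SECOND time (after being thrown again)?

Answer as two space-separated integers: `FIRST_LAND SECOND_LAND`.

Answer: 3 9

Derivation:
Beat 0 (L): throw ball1 h=6 -> lands@6:L; in-air after throw: [b1@6:L]
Beat 1 (R): throw ball2 h=2 -> lands@3:R; in-air after throw: [b2@3:R b1@6:L]
Beat 2 (L): throw ball3 h=3 -> lands@5:R; in-air after throw: [b2@3:R b3@5:R b1@6:L]
Beat 3 (R): throw ball2 h=6 -> lands@9:R; in-air after throw: [b3@5:R b1@6:L b2@9:R]
Beat 4 (L): throw ball4 h=3 -> lands@7:R; in-air after throw: [b3@5:R b1@6:L b4@7:R b2@9:R]
Beat 5 (R): throw ball3 h=6 -> lands@11:R; in-air after throw: [b1@6:L b4@7:R b2@9:R b3@11:R]
Beat 6 (L): throw ball1 h=2 -> lands@8:L; in-air after throw: [b4@7:R b1@8:L b2@9:R b3@11:R]
Beat 7 (R): throw ball4 h=3 -> lands@10:L; in-air after throw: [b1@8:L b2@9:R b4@10:L b3@11:R]
Beat 8 (L): throw ball1 h=6 -> lands@14:L; in-air after throw: [b2@9:R b4@10:L b3@11:R b1@14:L]
Beat 9 (R): throw ball2 h=3 -> lands@12:L; in-air after throw: [b4@10:L b3@11:R b2@12:L b1@14:L]
Ball 2: thrown@1 h=2 -> first land @3; rethrown@3 h=6 -> second land @9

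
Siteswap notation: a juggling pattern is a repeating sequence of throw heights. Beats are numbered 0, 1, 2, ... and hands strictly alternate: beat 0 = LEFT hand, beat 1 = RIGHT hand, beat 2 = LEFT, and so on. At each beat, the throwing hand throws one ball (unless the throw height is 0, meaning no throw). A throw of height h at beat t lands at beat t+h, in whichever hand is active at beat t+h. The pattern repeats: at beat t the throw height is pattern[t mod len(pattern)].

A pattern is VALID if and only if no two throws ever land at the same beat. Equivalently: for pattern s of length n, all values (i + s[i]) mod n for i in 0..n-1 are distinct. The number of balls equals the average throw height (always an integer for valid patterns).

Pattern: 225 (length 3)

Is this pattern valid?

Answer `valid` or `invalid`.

Answer: valid

Derivation:
i=0: (i + s[i]) mod n = (0 + 2) mod 3 = 2
i=1: (i + s[i]) mod n = (1 + 2) mod 3 = 0
i=2: (i + s[i]) mod n = (2 + 5) mod 3 = 1
Residues: [2, 0, 1], distinct: True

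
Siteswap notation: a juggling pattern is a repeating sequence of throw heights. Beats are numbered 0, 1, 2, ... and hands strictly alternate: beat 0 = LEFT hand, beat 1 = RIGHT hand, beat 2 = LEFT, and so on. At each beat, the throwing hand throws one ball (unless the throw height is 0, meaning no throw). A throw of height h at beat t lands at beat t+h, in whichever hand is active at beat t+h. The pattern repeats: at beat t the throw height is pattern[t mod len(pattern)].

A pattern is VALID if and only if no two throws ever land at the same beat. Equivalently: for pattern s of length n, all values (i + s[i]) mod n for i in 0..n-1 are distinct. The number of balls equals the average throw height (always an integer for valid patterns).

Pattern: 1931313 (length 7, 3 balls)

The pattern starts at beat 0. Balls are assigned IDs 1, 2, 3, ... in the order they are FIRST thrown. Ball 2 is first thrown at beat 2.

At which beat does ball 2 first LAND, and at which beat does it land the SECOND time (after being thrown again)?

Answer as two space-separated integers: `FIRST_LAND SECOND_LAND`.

Answer: 5 6

Derivation:
Beat 0 (L): throw ball1 h=1 -> lands@1:R; in-air after throw: [b1@1:R]
Beat 1 (R): throw ball1 h=9 -> lands@10:L; in-air after throw: [b1@10:L]
Beat 2 (L): throw ball2 h=3 -> lands@5:R; in-air after throw: [b2@5:R b1@10:L]
Beat 3 (R): throw ball3 h=1 -> lands@4:L; in-air after throw: [b3@4:L b2@5:R b1@10:L]
Beat 4 (L): throw ball3 h=3 -> lands@7:R; in-air after throw: [b2@5:R b3@7:R b1@10:L]
Beat 5 (R): throw ball2 h=1 -> lands@6:L; in-air after throw: [b2@6:L b3@7:R b1@10:L]
Beat 6 (L): throw ball2 h=3 -> lands@9:R; in-air after throw: [b3@7:R b2@9:R b1@10:L]
Ball 2: thrown@2 h=3 -> first land @5; rethrown@5 h=1 -> second land @6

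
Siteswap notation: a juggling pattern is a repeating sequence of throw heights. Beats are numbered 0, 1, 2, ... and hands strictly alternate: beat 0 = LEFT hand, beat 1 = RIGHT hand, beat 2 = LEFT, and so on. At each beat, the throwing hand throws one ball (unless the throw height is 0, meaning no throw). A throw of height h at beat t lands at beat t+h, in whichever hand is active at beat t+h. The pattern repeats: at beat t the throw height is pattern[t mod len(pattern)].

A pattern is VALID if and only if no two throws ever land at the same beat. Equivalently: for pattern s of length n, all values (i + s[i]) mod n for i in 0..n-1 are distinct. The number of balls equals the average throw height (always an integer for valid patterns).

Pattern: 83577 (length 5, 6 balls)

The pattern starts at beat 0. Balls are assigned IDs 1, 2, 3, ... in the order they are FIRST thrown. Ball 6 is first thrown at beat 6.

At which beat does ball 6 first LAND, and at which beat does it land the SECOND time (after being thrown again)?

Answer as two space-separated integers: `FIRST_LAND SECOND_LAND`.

Answer: 9 16

Derivation:
Beat 0 (L): throw ball1 h=8 -> lands@8:L; in-air after throw: [b1@8:L]
Beat 1 (R): throw ball2 h=3 -> lands@4:L; in-air after throw: [b2@4:L b1@8:L]
Beat 2 (L): throw ball3 h=5 -> lands@7:R; in-air after throw: [b2@4:L b3@7:R b1@8:L]
Beat 3 (R): throw ball4 h=7 -> lands@10:L; in-air after throw: [b2@4:L b3@7:R b1@8:L b4@10:L]
Beat 4 (L): throw ball2 h=7 -> lands@11:R; in-air after throw: [b3@7:R b1@8:L b4@10:L b2@11:R]
Beat 5 (R): throw ball5 h=8 -> lands@13:R; in-air after throw: [b3@7:R b1@8:L b4@10:L b2@11:R b5@13:R]
Beat 6 (L): throw ball6 h=3 -> lands@9:R; in-air after throw: [b3@7:R b1@8:L b6@9:R b4@10:L b2@11:R b5@13:R]
Beat 7 (R): throw ball3 h=5 -> lands@12:L; in-air after throw: [b1@8:L b6@9:R b4@10:L b2@11:R b3@12:L b5@13:R]
Beat 8 (L): throw ball1 h=7 -> lands@15:R; in-air after throw: [b6@9:R b4@10:L b2@11:R b3@12:L b5@13:R b1@15:R]
Beat 9 (R): throw ball6 h=7 -> lands@16:L; in-air after throw: [b4@10:L b2@11:R b3@12:L b5@13:R b1@15:R b6@16:L]
Beat 10 (L): throw ball4 h=8 -> lands@18:L; in-air after throw: [b2@11:R b3@12:L b5@13:R b1@15:R b6@16:L b4@18:L]
Beat 11 (R): throw ball2 h=3 -> lands@14:L; in-air after throw: [b3@12:L b5@13:R b2@14:L b1@15:R b6@16:L b4@18:L]
Beat 12 (L): throw ball3 h=5 -> lands@17:R; in-air after throw: [b5@13:R b2@14:L b1@15:R b6@16:L b3@17:R b4@18:L]
Beat 13 (R): throw ball5 h=7 -> lands@20:L; in-air after throw: [b2@14:L b1@15:R b6@16:L b3@17:R b4@18:L b5@20:L]
Beat 14 (L): throw ball2 h=7 -> lands@21:R; in-air after throw: [b1@15:R b6@16:L b3@17:R b4@18:L b5@20:L b2@21:R]
Beat 15 (R): throw ball1 h=8 -> lands@23:R; in-air after throw: [b6@16:L b3@17:R b4@18:L b5@20:L b2@21:R b1@23:R]
Beat 16 (L): throw ball6 h=3 -> lands@19:R; in-air after throw: [b3@17:R b4@18:L b6@19:R b5@20:L b2@21:R b1@23:R]
Ball 6: thrown@6 h=3 -> first land @9; rethrown@9 h=7 -> second land @16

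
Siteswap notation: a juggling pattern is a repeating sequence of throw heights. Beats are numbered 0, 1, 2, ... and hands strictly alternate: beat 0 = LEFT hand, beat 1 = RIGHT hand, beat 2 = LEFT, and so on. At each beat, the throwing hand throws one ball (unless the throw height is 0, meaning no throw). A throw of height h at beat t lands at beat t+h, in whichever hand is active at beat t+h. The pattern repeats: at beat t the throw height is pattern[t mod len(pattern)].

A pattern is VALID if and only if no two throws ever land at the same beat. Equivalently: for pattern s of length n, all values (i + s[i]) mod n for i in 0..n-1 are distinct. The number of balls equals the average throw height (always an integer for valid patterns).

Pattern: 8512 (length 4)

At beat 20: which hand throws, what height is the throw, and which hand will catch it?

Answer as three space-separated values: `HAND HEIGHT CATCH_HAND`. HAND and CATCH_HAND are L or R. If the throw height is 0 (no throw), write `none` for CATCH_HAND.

Beat 20: 20 mod 2 = 0, so hand = L
Throw height = pattern[20 mod 4] = pattern[0] = 8
Lands at beat 20+8=28, 28 mod 2 = 0, so catch hand = L

Answer: L 8 L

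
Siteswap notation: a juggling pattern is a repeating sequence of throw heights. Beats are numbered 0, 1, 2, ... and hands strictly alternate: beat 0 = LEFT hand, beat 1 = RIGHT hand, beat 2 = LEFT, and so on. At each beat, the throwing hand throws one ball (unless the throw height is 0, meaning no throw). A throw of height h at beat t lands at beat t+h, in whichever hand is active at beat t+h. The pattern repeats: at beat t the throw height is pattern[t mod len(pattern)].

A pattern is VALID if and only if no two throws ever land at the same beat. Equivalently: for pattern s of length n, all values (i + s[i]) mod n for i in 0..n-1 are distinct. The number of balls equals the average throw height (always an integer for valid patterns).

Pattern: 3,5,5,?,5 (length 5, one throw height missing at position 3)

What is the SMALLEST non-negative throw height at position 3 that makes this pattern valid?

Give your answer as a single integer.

Answer: 2

Derivation:
i=0: (0 + 3) mod 5 = 3
i=1: (1 + 5) mod 5 = 1
i=2: (2 + 5) mod 5 = 2
i=3: s[i]=? (unknown)
i=4: (4 + 5) mod 5 = 4
Known residues: [1, 2, 3, 4]; need a permutation of 0..4, so missing residue r = 0
Need (3 + s) mod 5 = 0; smallest s = (0 - 3) mod 5 = 2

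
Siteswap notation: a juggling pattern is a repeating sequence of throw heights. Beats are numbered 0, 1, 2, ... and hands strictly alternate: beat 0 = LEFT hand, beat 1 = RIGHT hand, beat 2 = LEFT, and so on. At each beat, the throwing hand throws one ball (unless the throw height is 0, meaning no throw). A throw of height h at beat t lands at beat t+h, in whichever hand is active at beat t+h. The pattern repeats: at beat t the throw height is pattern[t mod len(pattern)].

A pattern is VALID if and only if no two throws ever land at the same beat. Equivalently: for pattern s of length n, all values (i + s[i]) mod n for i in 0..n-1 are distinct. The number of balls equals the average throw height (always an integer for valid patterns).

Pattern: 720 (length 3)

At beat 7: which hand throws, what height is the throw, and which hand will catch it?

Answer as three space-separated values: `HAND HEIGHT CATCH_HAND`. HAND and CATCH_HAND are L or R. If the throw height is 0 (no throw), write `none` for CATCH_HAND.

Beat 7: 7 mod 2 = 1, so hand = R
Throw height = pattern[7 mod 3] = pattern[1] = 2
Lands at beat 7+2=9, 9 mod 2 = 1, so catch hand = R

Answer: R 2 R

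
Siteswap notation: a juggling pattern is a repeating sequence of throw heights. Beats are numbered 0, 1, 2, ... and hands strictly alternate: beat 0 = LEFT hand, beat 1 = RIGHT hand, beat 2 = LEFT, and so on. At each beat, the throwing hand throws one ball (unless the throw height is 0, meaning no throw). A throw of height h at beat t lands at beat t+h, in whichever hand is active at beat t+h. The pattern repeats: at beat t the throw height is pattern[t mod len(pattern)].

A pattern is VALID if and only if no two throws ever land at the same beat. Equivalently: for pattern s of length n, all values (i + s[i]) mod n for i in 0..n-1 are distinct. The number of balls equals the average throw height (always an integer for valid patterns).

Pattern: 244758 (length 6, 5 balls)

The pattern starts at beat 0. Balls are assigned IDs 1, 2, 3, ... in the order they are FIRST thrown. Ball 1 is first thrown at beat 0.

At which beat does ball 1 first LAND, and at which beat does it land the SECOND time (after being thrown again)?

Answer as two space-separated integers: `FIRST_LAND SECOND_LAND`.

Beat 0 (L): throw ball1 h=2 -> lands@2:L; in-air after throw: [b1@2:L]
Beat 1 (R): throw ball2 h=4 -> lands@5:R; in-air after throw: [b1@2:L b2@5:R]
Beat 2 (L): throw ball1 h=4 -> lands@6:L; in-air after throw: [b2@5:R b1@6:L]
Beat 3 (R): throw ball3 h=7 -> lands@10:L; in-air after throw: [b2@5:R b1@6:L b3@10:L]
Beat 4 (L): throw ball4 h=5 -> lands@9:R; in-air after throw: [b2@5:R b1@6:L b4@9:R b3@10:L]
Beat 5 (R): throw ball2 h=8 -> lands@13:R; in-air after throw: [b1@6:L b4@9:R b3@10:L b2@13:R]
Beat 6 (L): throw ball1 h=2 -> lands@8:L; in-air after throw: [b1@8:L b4@9:R b3@10:L b2@13:R]
Ball 1: thrown@0 h=2 -> first land @2; rethrown@2 h=4 -> second land @6

Answer: 2 6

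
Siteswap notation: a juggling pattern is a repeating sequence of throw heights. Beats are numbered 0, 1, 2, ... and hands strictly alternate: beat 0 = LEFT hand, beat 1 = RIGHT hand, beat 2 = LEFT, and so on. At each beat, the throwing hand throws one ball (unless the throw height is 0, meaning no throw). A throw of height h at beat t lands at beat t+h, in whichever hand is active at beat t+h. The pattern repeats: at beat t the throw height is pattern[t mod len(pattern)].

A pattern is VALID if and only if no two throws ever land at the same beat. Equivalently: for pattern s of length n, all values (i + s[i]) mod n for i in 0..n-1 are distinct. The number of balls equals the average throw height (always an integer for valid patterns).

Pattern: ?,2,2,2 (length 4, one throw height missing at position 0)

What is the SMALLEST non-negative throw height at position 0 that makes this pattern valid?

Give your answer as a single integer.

i=0: s[i]=? (unknown)
i=1: (1 + 2) mod 4 = 3
i=2: (2 + 2) mod 4 = 0
i=3: (3 + 2) mod 4 = 1
Known residues: [0, 1, 3]; need a permutation of 0..3, so missing residue r = 2
Need (0 + s) mod 4 = 2; smallest s = (2 - 0) mod 4 = 2

Answer: 2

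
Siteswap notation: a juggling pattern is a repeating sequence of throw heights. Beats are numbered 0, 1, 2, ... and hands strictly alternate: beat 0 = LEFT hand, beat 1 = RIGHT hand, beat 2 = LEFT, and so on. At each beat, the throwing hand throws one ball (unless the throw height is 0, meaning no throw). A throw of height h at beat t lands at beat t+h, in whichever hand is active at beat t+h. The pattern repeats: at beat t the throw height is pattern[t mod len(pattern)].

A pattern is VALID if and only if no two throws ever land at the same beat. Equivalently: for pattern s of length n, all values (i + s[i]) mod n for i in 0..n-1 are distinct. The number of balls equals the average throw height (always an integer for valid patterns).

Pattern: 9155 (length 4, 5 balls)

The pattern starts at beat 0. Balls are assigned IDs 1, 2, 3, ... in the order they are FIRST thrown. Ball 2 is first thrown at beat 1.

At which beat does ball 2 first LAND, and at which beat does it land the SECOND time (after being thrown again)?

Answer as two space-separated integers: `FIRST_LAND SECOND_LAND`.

Beat 0 (L): throw ball1 h=9 -> lands@9:R; in-air after throw: [b1@9:R]
Beat 1 (R): throw ball2 h=1 -> lands@2:L; in-air after throw: [b2@2:L b1@9:R]
Beat 2 (L): throw ball2 h=5 -> lands@7:R; in-air after throw: [b2@7:R b1@9:R]
Beat 3 (R): throw ball3 h=5 -> lands@8:L; in-air after throw: [b2@7:R b3@8:L b1@9:R]
Beat 4 (L): throw ball4 h=9 -> lands@13:R; in-air after throw: [b2@7:R b3@8:L b1@9:R b4@13:R]
Beat 5 (R): throw ball5 h=1 -> lands@6:L; in-air after throw: [b5@6:L b2@7:R b3@8:L b1@9:R b4@13:R]
Beat 6 (L): throw ball5 h=5 -> lands@11:R; in-air after throw: [b2@7:R b3@8:L b1@9:R b5@11:R b4@13:R]
Beat 7 (R): throw ball2 h=5 -> lands@12:L; in-air after throw: [b3@8:L b1@9:R b5@11:R b2@12:L b4@13:R]
Ball 2: thrown@1 h=1 -> first land @2; rethrown@2 h=5 -> second land @7

Answer: 2 7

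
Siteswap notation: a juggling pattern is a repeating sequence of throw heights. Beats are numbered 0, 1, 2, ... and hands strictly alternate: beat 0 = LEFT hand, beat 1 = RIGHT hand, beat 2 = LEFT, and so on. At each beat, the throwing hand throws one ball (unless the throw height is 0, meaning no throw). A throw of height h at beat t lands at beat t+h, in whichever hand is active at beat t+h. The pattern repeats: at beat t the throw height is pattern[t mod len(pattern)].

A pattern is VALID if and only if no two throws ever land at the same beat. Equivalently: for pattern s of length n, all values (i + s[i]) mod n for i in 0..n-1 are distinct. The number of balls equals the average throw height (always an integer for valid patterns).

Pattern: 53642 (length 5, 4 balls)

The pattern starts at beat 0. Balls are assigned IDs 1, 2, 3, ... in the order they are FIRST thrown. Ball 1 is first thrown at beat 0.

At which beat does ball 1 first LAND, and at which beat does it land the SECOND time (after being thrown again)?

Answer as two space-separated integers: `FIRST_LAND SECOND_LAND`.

Beat 0 (L): throw ball1 h=5 -> lands@5:R; in-air after throw: [b1@5:R]
Beat 1 (R): throw ball2 h=3 -> lands@4:L; in-air after throw: [b2@4:L b1@5:R]
Beat 2 (L): throw ball3 h=6 -> lands@8:L; in-air after throw: [b2@4:L b1@5:R b3@8:L]
Beat 3 (R): throw ball4 h=4 -> lands@7:R; in-air after throw: [b2@4:L b1@5:R b4@7:R b3@8:L]
Beat 4 (L): throw ball2 h=2 -> lands@6:L; in-air after throw: [b1@5:R b2@6:L b4@7:R b3@8:L]
Beat 5 (R): throw ball1 h=5 -> lands@10:L; in-air after throw: [b2@6:L b4@7:R b3@8:L b1@10:L]
Beat 6 (L): throw ball2 h=3 -> lands@9:R; in-air after throw: [b4@7:R b3@8:L b2@9:R b1@10:L]
Beat 7 (R): throw ball4 h=6 -> lands@13:R; in-air after throw: [b3@8:L b2@9:R b1@10:L b4@13:R]
Beat 8 (L): throw ball3 h=4 -> lands@12:L; in-air after throw: [b2@9:R b1@10:L b3@12:L b4@13:R]
Beat 9 (R): throw ball2 h=2 -> lands@11:R; in-air after throw: [b1@10:L b2@11:R b3@12:L b4@13:R]
Beat 10 (L): throw ball1 h=5 -> lands@15:R; in-air after throw: [b2@11:R b3@12:L b4@13:R b1@15:R]
Ball 1: thrown@0 h=5 -> first land @5; rethrown@5 h=5 -> second land @10

Answer: 5 10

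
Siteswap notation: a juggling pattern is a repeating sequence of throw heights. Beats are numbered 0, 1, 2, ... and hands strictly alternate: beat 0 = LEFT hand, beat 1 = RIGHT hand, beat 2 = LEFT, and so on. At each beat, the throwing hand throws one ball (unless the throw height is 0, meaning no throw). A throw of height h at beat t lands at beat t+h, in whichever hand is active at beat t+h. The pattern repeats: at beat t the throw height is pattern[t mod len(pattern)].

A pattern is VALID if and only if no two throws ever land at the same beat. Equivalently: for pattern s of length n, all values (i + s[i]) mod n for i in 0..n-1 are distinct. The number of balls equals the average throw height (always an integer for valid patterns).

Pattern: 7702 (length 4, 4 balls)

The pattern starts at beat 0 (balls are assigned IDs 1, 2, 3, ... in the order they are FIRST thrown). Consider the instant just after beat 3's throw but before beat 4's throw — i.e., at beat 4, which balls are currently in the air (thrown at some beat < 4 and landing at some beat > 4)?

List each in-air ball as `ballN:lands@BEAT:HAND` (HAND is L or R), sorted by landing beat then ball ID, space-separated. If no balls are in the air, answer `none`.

Beat 0 (L): throw ball1 h=7 -> lands@7:R; in-air after throw: [b1@7:R]
Beat 1 (R): throw ball2 h=7 -> lands@8:L; in-air after throw: [b1@7:R b2@8:L]
Beat 3 (R): throw ball3 h=2 -> lands@5:R; in-air after throw: [b3@5:R b1@7:R b2@8:L]
Beat 4 (L): throw ball4 h=7 -> lands@11:R; in-air after throw: [b3@5:R b1@7:R b2@8:L b4@11:R]

Answer: ball3:lands@5:R ball1:lands@7:R ball2:lands@8:L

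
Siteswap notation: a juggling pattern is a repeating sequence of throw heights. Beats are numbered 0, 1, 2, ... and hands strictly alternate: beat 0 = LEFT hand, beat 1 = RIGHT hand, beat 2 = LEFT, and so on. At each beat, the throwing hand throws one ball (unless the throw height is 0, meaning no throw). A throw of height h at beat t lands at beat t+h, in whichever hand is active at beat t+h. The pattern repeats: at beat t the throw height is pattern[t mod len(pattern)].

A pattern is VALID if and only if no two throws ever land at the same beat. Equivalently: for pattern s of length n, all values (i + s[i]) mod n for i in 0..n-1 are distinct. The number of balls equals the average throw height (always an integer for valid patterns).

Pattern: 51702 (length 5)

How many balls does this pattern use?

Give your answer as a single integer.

Answer: 3

Derivation:
Pattern = [5, 1, 7, 0, 2], length n = 5
  position 0: throw height = 5, running sum = 5
  position 1: throw height = 1, running sum = 6
  position 2: throw height = 7, running sum = 13
  position 3: throw height = 0, running sum = 13
  position 4: throw height = 2, running sum = 15
Total sum = 15; balls = sum / n = 15 / 5 = 3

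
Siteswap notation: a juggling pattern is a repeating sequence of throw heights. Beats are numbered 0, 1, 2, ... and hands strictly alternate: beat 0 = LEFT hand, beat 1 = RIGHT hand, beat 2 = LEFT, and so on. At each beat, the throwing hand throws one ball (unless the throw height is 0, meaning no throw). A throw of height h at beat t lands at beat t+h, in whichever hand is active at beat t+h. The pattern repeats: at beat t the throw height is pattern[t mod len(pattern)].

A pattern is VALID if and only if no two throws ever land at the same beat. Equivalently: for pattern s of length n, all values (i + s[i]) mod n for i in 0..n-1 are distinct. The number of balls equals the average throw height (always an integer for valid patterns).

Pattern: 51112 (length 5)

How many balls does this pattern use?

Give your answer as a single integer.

Pattern = [5, 1, 1, 1, 2], length n = 5
  position 0: throw height = 5, running sum = 5
  position 1: throw height = 1, running sum = 6
  position 2: throw height = 1, running sum = 7
  position 3: throw height = 1, running sum = 8
  position 4: throw height = 2, running sum = 10
Total sum = 10; balls = sum / n = 10 / 5 = 2

Answer: 2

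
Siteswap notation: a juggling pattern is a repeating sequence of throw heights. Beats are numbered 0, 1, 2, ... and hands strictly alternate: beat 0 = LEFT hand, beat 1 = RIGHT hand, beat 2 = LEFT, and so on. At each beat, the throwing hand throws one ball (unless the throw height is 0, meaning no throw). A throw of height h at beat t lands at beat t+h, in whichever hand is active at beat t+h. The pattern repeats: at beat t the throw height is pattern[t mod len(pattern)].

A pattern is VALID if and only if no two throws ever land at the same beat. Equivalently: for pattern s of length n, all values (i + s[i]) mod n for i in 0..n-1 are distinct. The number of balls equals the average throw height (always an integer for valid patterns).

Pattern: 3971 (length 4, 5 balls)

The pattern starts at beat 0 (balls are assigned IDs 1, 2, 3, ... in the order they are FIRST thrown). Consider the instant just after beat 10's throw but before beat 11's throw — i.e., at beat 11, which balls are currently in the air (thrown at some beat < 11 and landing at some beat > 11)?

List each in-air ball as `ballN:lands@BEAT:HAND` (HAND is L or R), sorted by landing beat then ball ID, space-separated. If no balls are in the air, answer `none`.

Answer: ball5:lands@13:R ball4:lands@14:L ball2:lands@17:R ball3:lands@18:L

Derivation:
Beat 0 (L): throw ball1 h=3 -> lands@3:R; in-air after throw: [b1@3:R]
Beat 1 (R): throw ball2 h=9 -> lands@10:L; in-air after throw: [b1@3:R b2@10:L]
Beat 2 (L): throw ball3 h=7 -> lands@9:R; in-air after throw: [b1@3:R b3@9:R b2@10:L]
Beat 3 (R): throw ball1 h=1 -> lands@4:L; in-air after throw: [b1@4:L b3@9:R b2@10:L]
Beat 4 (L): throw ball1 h=3 -> lands@7:R; in-air after throw: [b1@7:R b3@9:R b2@10:L]
Beat 5 (R): throw ball4 h=9 -> lands@14:L; in-air after throw: [b1@7:R b3@9:R b2@10:L b4@14:L]
Beat 6 (L): throw ball5 h=7 -> lands@13:R; in-air after throw: [b1@7:R b3@9:R b2@10:L b5@13:R b4@14:L]
Beat 7 (R): throw ball1 h=1 -> lands@8:L; in-air after throw: [b1@8:L b3@9:R b2@10:L b5@13:R b4@14:L]
Beat 8 (L): throw ball1 h=3 -> lands@11:R; in-air after throw: [b3@9:R b2@10:L b1@11:R b5@13:R b4@14:L]
Beat 9 (R): throw ball3 h=9 -> lands@18:L; in-air after throw: [b2@10:L b1@11:R b5@13:R b4@14:L b3@18:L]
Beat 10 (L): throw ball2 h=7 -> lands@17:R; in-air after throw: [b1@11:R b5@13:R b4@14:L b2@17:R b3@18:L]
Beat 11 (R): throw ball1 h=1 -> lands@12:L; in-air after throw: [b1@12:L b5@13:R b4@14:L b2@17:R b3@18:L]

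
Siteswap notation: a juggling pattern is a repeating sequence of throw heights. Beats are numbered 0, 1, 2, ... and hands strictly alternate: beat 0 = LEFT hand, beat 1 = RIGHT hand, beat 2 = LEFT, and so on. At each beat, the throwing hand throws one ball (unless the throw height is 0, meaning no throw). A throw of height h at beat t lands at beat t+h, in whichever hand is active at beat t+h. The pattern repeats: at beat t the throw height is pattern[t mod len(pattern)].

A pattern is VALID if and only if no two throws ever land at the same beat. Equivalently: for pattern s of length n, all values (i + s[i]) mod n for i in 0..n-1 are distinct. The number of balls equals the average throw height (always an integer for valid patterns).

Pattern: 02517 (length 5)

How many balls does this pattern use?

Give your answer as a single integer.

Answer: 3

Derivation:
Pattern = [0, 2, 5, 1, 7], length n = 5
  position 0: throw height = 0, running sum = 0
  position 1: throw height = 2, running sum = 2
  position 2: throw height = 5, running sum = 7
  position 3: throw height = 1, running sum = 8
  position 4: throw height = 7, running sum = 15
Total sum = 15; balls = sum / n = 15 / 5 = 3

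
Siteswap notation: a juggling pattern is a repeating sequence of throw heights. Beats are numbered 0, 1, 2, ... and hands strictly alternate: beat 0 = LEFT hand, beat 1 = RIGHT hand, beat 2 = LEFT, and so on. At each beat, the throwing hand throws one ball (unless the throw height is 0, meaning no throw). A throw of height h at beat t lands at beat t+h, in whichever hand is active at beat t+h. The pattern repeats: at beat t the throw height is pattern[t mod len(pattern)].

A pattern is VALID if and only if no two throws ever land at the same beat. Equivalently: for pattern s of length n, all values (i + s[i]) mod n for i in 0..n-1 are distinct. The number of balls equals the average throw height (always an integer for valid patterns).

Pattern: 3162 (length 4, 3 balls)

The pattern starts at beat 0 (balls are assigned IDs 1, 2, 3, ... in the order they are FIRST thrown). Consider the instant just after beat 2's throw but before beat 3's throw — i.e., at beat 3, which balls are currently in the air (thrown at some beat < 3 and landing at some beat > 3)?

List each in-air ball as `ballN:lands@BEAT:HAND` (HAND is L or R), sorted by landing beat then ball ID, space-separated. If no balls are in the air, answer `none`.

Beat 0 (L): throw ball1 h=3 -> lands@3:R; in-air after throw: [b1@3:R]
Beat 1 (R): throw ball2 h=1 -> lands@2:L; in-air after throw: [b2@2:L b1@3:R]
Beat 2 (L): throw ball2 h=6 -> lands@8:L; in-air after throw: [b1@3:R b2@8:L]
Beat 3 (R): throw ball1 h=2 -> lands@5:R; in-air after throw: [b1@5:R b2@8:L]

Answer: ball2:lands@8:L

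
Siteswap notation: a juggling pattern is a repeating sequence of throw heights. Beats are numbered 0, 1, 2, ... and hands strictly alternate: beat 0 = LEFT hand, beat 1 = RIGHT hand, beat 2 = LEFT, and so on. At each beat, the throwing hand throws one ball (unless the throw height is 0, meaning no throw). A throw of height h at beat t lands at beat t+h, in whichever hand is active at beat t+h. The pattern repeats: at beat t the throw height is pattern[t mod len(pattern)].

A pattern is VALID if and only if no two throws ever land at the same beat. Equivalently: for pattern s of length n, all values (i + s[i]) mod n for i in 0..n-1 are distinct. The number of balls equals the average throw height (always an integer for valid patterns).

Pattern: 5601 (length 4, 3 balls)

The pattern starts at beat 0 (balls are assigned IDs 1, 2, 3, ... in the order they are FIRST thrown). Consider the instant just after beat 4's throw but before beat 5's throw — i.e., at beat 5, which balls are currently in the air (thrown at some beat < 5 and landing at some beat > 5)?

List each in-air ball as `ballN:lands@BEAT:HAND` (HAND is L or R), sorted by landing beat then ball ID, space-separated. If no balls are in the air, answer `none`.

Beat 0 (L): throw ball1 h=5 -> lands@5:R; in-air after throw: [b1@5:R]
Beat 1 (R): throw ball2 h=6 -> lands@7:R; in-air after throw: [b1@5:R b2@7:R]
Beat 3 (R): throw ball3 h=1 -> lands@4:L; in-air after throw: [b3@4:L b1@5:R b2@7:R]
Beat 4 (L): throw ball3 h=5 -> lands@9:R; in-air after throw: [b1@5:R b2@7:R b3@9:R]
Beat 5 (R): throw ball1 h=6 -> lands@11:R; in-air after throw: [b2@7:R b3@9:R b1@11:R]

Answer: ball2:lands@7:R ball3:lands@9:R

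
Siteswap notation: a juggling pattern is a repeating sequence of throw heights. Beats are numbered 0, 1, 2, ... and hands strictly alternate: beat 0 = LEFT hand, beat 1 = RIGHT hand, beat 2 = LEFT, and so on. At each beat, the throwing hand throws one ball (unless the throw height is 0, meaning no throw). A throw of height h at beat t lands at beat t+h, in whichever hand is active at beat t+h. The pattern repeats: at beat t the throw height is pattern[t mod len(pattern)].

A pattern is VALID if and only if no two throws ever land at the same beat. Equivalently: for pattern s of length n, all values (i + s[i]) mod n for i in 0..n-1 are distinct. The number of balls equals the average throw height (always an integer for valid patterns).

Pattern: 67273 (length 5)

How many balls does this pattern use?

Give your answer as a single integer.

Pattern = [6, 7, 2, 7, 3], length n = 5
  position 0: throw height = 6, running sum = 6
  position 1: throw height = 7, running sum = 13
  position 2: throw height = 2, running sum = 15
  position 3: throw height = 7, running sum = 22
  position 4: throw height = 3, running sum = 25
Total sum = 25; balls = sum / n = 25 / 5 = 5

Answer: 5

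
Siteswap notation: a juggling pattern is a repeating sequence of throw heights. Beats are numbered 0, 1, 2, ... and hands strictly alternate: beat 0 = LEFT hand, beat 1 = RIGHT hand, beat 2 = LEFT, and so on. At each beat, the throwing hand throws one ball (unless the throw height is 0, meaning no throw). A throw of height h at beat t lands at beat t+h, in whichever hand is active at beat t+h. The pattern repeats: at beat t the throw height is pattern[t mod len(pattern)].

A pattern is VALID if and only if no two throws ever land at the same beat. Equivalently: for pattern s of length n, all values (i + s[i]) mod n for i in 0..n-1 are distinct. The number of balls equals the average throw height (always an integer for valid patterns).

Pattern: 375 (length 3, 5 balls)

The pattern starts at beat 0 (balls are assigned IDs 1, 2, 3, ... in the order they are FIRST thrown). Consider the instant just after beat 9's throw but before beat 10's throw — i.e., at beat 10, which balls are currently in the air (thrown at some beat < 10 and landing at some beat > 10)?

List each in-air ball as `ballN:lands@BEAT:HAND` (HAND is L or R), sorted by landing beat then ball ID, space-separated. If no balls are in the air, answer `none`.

Beat 0 (L): throw ball1 h=3 -> lands@3:R; in-air after throw: [b1@3:R]
Beat 1 (R): throw ball2 h=7 -> lands@8:L; in-air after throw: [b1@3:R b2@8:L]
Beat 2 (L): throw ball3 h=5 -> lands@7:R; in-air after throw: [b1@3:R b3@7:R b2@8:L]
Beat 3 (R): throw ball1 h=3 -> lands@6:L; in-air after throw: [b1@6:L b3@7:R b2@8:L]
Beat 4 (L): throw ball4 h=7 -> lands@11:R; in-air after throw: [b1@6:L b3@7:R b2@8:L b4@11:R]
Beat 5 (R): throw ball5 h=5 -> lands@10:L; in-air after throw: [b1@6:L b3@7:R b2@8:L b5@10:L b4@11:R]
Beat 6 (L): throw ball1 h=3 -> lands@9:R; in-air after throw: [b3@7:R b2@8:L b1@9:R b5@10:L b4@11:R]
Beat 7 (R): throw ball3 h=7 -> lands@14:L; in-air after throw: [b2@8:L b1@9:R b5@10:L b4@11:R b3@14:L]
Beat 8 (L): throw ball2 h=5 -> lands@13:R; in-air after throw: [b1@9:R b5@10:L b4@11:R b2@13:R b3@14:L]
Beat 9 (R): throw ball1 h=3 -> lands@12:L; in-air after throw: [b5@10:L b4@11:R b1@12:L b2@13:R b3@14:L]
Beat 10 (L): throw ball5 h=7 -> lands@17:R; in-air after throw: [b4@11:R b1@12:L b2@13:R b3@14:L b5@17:R]

Answer: ball4:lands@11:R ball1:lands@12:L ball2:lands@13:R ball3:lands@14:L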